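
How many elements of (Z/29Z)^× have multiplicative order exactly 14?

6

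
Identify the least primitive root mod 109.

6

φ(109) = 109 − 1 = 108 = 2^2 · 3^3.
g is a primitive root iff g^(108/q) ≢ 1 (mod 109) for each prime q ∈ {2, 3}.
g = 2: 2^54 ≡ 108; 2^36 ≡ 1 — hits 1, so not a primitive root.
g = 3: 3^54 ≡ 1 — hits 1, so not a primitive root.
g = 4: 4^54 ≡ 1 — hits 1, so not a primitive root.
g = 5: 5^54 ≡ 1 — hits 1, so not a primitive root.
g = 6: 6^54 ≡ 108; 6^36 ≡ 63 — none is 1, so 6 is a primitive root.
The smallest primitive root modulo 109 is 6.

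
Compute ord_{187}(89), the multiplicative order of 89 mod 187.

4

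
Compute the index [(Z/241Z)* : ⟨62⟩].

By Lagrange's theorem, ord_241(62) divides φ(241) = 241 − 1 = 240 = 2^4 · 3 · 5.
Divisors of 240: 1, 2, 3, 4, 5, 6, 8, 10, 12, 15, 16, 20, 24, 30, 40, 48, 60, 80, 120, 240.
Test each divisor d:
62^1 ≡ 62
62^2 ≡ 229
62^3 ≡ 220
62^4 ≡ 144
62^5 ≡ 11
62^6 ≡ 200
62^8 ≡ 10
62^10 ≡ 121
62^12 ≡ 235
62^15 ≡ 126
62^16 ≡ 100
62^20 ≡ 181
62^24 ≡ 36
62^30 ≡ 211
62^40 ≡ 226
62^48 ≡ 91
62^60 ≡ 177
62^80 ≡ 225
62^120 ≡ 240
62^240 ≡ 1
Thus |⟨62⟩| = ord(62) = 240.
Index = |(Z/241Z)^×| / |⟨62⟩| = 240 / 240 = 1.

1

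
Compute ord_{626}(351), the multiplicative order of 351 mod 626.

Since 351 ∈ (Z/626Z)^×, its order divides φ(626) = φ(2)·φ(313) = 1·312 = 312 = 2^3 · 3 · 13.
Divisors of 312: 1, 2, 3, 4, 6, 8, 12, 13, 24, 26, 39, 52, 78, 104, 156, 312.
Evaluate successive powers at the divisors of 312:
351^1 ≡ 351 (mod 626)
351^2 ≡ 505 (mod 626)
351^3 ≡ 97 (mod 626)
351^4 ≡ 243 (mod 626)
351^6 ≡ 19 (mod 626)
351^8 ≡ 205 (mod 626)
351^12 ≡ 361 (mod 626)
351^13 ≡ 259 (mod 626)
351^24 ≡ 113 (mod 626)
351^26 ≡ 99 (mod 626)
351^39 ≡ 601 (mod 626)
351^52 ≡ 411 (mod 626)
351^78 ≡ 625 (mod 626)
351^104 ≡ 527 (mod 626)
351^156 ≡ 1 (mod 626) ✓
Hence ord(351) = 156.

156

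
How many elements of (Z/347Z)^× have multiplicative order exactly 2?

1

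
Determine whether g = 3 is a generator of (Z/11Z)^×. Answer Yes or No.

No

φ(11) = 11 − 1 = 10 = 2 · 5.
Test 3^(10/q) mod 11 for each prime factor q of 10:
3^5 ≡ 1 (mod 11)  [q = 2: ≡ 1 ✗]
3^2 ≡ 9 (mod 11)  [q = 5: ≢ 1 ✓]
Since 3^5 ≡ 1, the order of 3 divides 5 < 10, so 3 is not a primitive root.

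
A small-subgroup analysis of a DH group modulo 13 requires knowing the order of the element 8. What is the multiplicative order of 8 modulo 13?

4

Since 8 ∈ (Z/13Z)^×, its order divides φ(13) = 13 − 1 = 12 = 2^2 · 3.
Divisors of 12: 1, 2, 3, 4, 6, 12.
Check 8^d mod 13 for each divisor in increasing order:
8^1 ≡ 8 (mod 13)
8^2 ≡ 12 (mod 13)
8^3 ≡ 5 (mod 13)
8^4 ≡ 1 (mod 13) ✓
Hence ord(8) = 4.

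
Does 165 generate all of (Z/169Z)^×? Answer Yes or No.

No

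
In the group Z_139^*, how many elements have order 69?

φ(139) = 139 − 1 = 138 = 2 · 3 · 23.
In a cyclic group of order 138, there are φ(d) elements of order d for each divisor d of 138, and zero for non-divisors.
69 = 3 · 23 divides 138, and φ(69) = 44.

44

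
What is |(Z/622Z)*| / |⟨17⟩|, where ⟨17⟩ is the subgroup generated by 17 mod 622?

By Lagrange's theorem, ord_622(17) divides φ(622) = φ(2)·φ(311) = 1·310 = 310 = 2 · 5 · 31.
Divisors of 310: 1, 2, 5, 10, 31, 62, 155, 310.
Check 17^d mod 622 for each divisor in increasing order:
17^1 ≡ 17 (mod 622)
17^2 ≡ 289 (mod 622)
17^5 ≡ 453 (mod 622)
17^10 ≡ 571 (mod 622)
17^31 ≡ 305 (mod 622)
17^62 ≡ 347 (mod 622)
17^155 ≡ 621 (mod 622)
17^310 ≡ 1 (mod 622) ✓
Thus |⟨17⟩| = ord(17) = 310.
The index is φ(622) / ord(17) = 310 / 310 = 1.

1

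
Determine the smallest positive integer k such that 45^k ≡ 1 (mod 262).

The order of 45 must divide φ(262) = φ(2)·φ(131) = 1·130 = 130 = 2 · 5 · 13.
Divisors of 130: 1, 2, 5, 10, 13, 26, 65, 130.
Compute 45^d (mod 262) for the divisors d until we hit 1:
45^1 ≡ 45 (mod 262)
45^2 ≡ 191 (mod 262)
45^5 ≡ 215 (mod 262)
45^10 ≡ 113 (mod 262)
45^13 ≡ 1 (mod 262) ✓
Therefore the multiplicative order of 45 modulo 262 is 13.

13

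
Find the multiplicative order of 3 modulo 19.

18

The order of 3 must divide φ(19) = 19 − 1 = 18 = 2 · 3^2.
Divisors of 18: 1, 2, 3, 6, 9, 18.
Check 3^d mod 19 for each divisor in increasing order:
3^1 ≡ 3 (mod 19)
3^2 ≡ 9 (mod 19)
3^3 ≡ 8 (mod 19)
3^6 ≡ 7 (mod 19)
3^9 ≡ 18 (mod 19)
3^18 ≡ 1 (mod 19) ✓
So ord_19(3) = 18.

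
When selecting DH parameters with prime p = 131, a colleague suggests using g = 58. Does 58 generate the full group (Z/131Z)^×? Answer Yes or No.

φ(131) = 131 − 1 = 130 = 2 · 5 · 13.
It suffices to check that the order of 58 is not a proper divisor of 130: compute 58^(130/q) for q ∈ {2, 5, 13}.
58^65 ≡ 1 (mod 131)  [q = 2: ≡ 1 ✗]
58^26 ≡ 58 (mod 131)  [q = 5: ≢ 1 ✓]
58^10 ≡ 1 (mod 131)  [q = 13: ≡ 1 ✗]
58^65 ≡ 1 shows ord(58) | 65, strictly less than φ(131); not a primitive root.

No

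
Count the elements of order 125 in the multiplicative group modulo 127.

0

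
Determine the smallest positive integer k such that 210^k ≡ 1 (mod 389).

Since 210 ∈ (Z/389Z)^×, its order divides φ(389) = 389 − 1 = 388 = 2^2 · 97.
Divisors of 388: 1, 2, 4, 97, 194, 388.
Check 210^d mod 389 for each divisor in increasing order:
210^1 ≡ 210 (mod 389)
210^2 ≡ 143 (mod 389)
210^4 ≡ 221 (mod 389)
210^97 ≡ 1 (mod 389) ✓
Therefore the multiplicative order of 210 modulo 389 is 97.

97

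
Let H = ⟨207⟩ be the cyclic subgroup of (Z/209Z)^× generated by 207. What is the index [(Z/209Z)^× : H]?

4

ord(207) | φ(209) = φ(11·19) = (11−1)·(19−1) = 10·18 = 180 = 2^2 · 3^2 · 5.
Divisors of 180: 1, 2, 3, 4, 5, 6, 9, 10, 12, 15, 18, 20, 30, 36, 45, 60, 90, 180.
Test each divisor d:
207^1 ≡ 207 (mod 209)
207^2 ≡ 4 (mod 209)
207^3 ≡ 201 (mod 209)
207^4 ≡ 16 (mod 209)
207^5 ≡ 177 (mod 209)
207^6 ≡ 64 (mod 209)
207^9 ≡ 115 (mod 209)
207^10 ≡ 188 (mod 209)
207^12 ≡ 125 (mod 209)
207^15 ≡ 45 (mod 209)
207^18 ≡ 58 (mod 209)
207^20 ≡ 23 (mod 209)
207^30 ≡ 144 (mod 209)
207^36 ≡ 20 (mod 209)
207^45 ≡ 1 (mod 209) ✓
So ord_209(207) = 45, hence |⟨207⟩| = 45.
[(Z/209Z)^× : ⟨207⟩] = 180/45 = 4.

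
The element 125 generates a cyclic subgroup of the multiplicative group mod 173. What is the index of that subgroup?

1

Since 125 ∈ (Z/173Z)^×, its order divides φ(173) = 173 − 1 = 172 = 2^2 · 43.
Divisors of 172: 1, 2, 4, 43, 86, 172.
Test each divisor d:
125^1 ≡ 125
125^2 ≡ 55
125^4 ≡ 84
125^43 ≡ 80
125^86 ≡ 172
125^172 ≡ 1
The order of 125 is 172, so the subgroup it generates has 172 elements.
The index is φ(173) / ord(125) = 172 / 172 = 1.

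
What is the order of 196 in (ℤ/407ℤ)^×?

30

By Lagrange's theorem, ord_407(196) divides φ(407) = φ(11·37) = (11−1)·(37−1) = 10·36 = 360 = 2^3 · 3^2 · 5.
Divisors of 360: 1, 2, 3, 4, 5, 6, 8, 9, 10, 12, 15, 18, 20, 24, 30, 36, 40, 45, 60, 72, 90, 120, 180, 360.
Evaluate successive powers at the divisors of 360:
196^1 ≡ 196 (mod 407)
196^2 ≡ 158 (mod 407)
196^3 ≡ 36 (mod 407)
196^4 ≡ 137 (mod 407)
196^5 ≡ 397 (mod 407)
196^6 ≡ 75 (mod 407)
196^8 ≡ 47 (mod 407)
196^9 ≡ 258 (mod 407)
196^10 ≡ 100 (mod 407)
196^12 ≡ 334 (mod 407)
196^15 ≡ 221 (mod 407)
196^18 ≡ 223 (mod 407)
196^20 ≡ 232 (mod 407)
196^24 ≡ 38 (mod 407)
196^30 ≡ 1 (mod 407) ✓
So ord_407(196) = 30.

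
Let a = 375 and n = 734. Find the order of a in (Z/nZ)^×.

61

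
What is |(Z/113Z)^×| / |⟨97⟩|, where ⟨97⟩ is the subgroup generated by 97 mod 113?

8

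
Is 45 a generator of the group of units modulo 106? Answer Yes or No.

Yes

φ(106) = φ(2)·φ(53) = 1·52 = 52 = 2^2 · 13.
An element g generates (Z/106Z)^× iff g^(52/q) ≢ 1 (mod 106) for each prime q ∈ {2, 13}.
45^26 ≡ 105 (mod 106)  [q = 2: ≢ 1 ✓]
45^4 ≡ 15 (mod 106)  [q = 13: ≢ 1 ✓]
None equal 1, so ord_106(45) = 52: 45 is a primitive root.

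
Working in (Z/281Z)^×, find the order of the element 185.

By Lagrange's theorem, ord_281(185) divides φ(281) = 281 − 1 = 280 = 2^3 · 5 · 7.
Divisors of 280: 1, 2, 4, 5, 7, 8, 10, 14, 20, 28, 35, 40, 56, 70, 140, 280.
Compute 185^d (mod 281) for the divisors d until we hit 1:
185^1 ≡ 185 (mod 281)
185^2 ≡ 224 (mod 281)
185^4 ≡ 158 (mod 281)
185^5 ≡ 6 (mod 281)
185^7 ≡ 220 (mod 281)
185^8 ≡ 236 (mod 281)
185^10 ≡ 36 (mod 281)
185^14 ≡ 68 (mod 281)
185^20 ≡ 172 (mod 281)
185^28 ≡ 128 (mod 281)
185^35 ≡ 60 (mod 281)
185^40 ≡ 79 (mod 281)
185^56 ≡ 86 (mod 281)
185^70 ≡ 228 (mod 281)
185^140 ≡ 280 (mod 281)
185^280 ≡ 1 (mod 281) ✓
Therefore the multiplicative order of 185 modulo 281 is 280.

280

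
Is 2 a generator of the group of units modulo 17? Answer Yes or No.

No

φ(17) = 17 − 1 = 16 = 2^4.
It suffices to check that the order of 2 is not a proper divisor of 16: compute 2^(16/q) for q ∈ {2}.
2^8 ≡ 1 (mod 17)  [q = 2: ≡ 1 ✗]
Since 2^8 ≡ 1, the order of 2 divides 8 < 16, so 2 is not a primitive root.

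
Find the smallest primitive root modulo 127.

3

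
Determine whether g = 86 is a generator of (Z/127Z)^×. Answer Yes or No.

Yes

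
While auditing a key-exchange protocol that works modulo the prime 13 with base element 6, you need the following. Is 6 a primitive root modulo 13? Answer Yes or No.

φ(13) = 13 − 1 = 12 = 2^2 · 3.
An element g generates (Z/13Z)^× iff g^(12/q) ≢ 1 (mod 13) for each prime q ∈ {2, 3}.
6^6 ≡ 12 (mod 13)  [q = 2: ≢ 1 ✓]
6^4 ≡ 9 (mod 13)  [q = 3: ≢ 1 ✓]
None equal 1, so ord_13(6) = 12: 6 is a primitive root.

Yes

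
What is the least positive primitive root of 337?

10

φ(337) = 337 − 1 = 336 = 2^4 · 3 · 7.
g is a primitive root iff g^(336/q) ≢ 1 (mod 337) for each prime q ∈ {2, 3, 7}.
g = 2: 2^168 ≡ 1 — hits 1, so not a primitive root.
g = 3: 3^168 ≡ 1 — hits 1, so not a primitive root.
g = 4: 4^168 ≡ 1 — hits 1, so not a primitive root.
g = 5: 5^168 ≡ 336; 5^112 ≡ 1 — hits 1, so not a primitive root.
g = 6: 6^168 ≡ 1 — hits 1, so not a primitive root.
g = 7: 7^168 ≡ 1 — hits 1, so not a primitive root.
g = 8: 8^168 ≡ 1 — hits 1, so not a primitive root.
g = 9: 9^168 ≡ 1 — hits 1, so not a primitive root.
g = 10: 10^168 ≡ 336; 10^112 ≡ 128; 10^48 ≡ 175 — none is 1, so 10 is a primitive root.
The smallest primitive root modulo 337 is 10.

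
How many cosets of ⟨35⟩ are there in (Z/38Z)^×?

2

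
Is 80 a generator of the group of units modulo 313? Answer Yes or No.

Yes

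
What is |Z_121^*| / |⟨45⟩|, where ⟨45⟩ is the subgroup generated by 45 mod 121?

ord(45) | φ(121) = φ(11^2) = 11·(11−1) = 110 = 2 · 5 · 11.
Divisors of 110: 1, 2, 5, 10, 11, 22, 55, 110.
Compute 45^d (mod 121) for the divisors d until we hit 1:
45^1 ≡ 45 (mod 121)
45^2 ≡ 89 (mod 121)
45^5 ≡ 100 (mod 121)
45^10 ≡ 78 (mod 121)
45^11 ≡ 1 (mod 121) ✓
Thus |⟨45⟩| = ord(45) = 11.
Index = |(Z/121Z)^×| / |⟨45⟩| = 110 / 11 = 10.

10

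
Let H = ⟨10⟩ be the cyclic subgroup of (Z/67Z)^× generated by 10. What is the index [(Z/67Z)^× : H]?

ord(10) | φ(67) = 67 − 1 = 66 = 2 · 3 · 11.
Divisors of 66: 1, 2, 3, 6, 11, 22, 33, 66.
Compute 10^d (mod 67) for the divisors d until we hit 1:
10^1 ≡ 10 (mod 67)
10^2 ≡ 33 (mod 67)
10^3 ≡ 62 (mod 67)
10^6 ≡ 25 (mod 67)
10^11 ≡ 29 (mod 67)
10^22 ≡ 37 (mod 67)
10^33 ≡ 1 (mod 67) ✓
So ord_67(10) = 33, hence |⟨10⟩| = 33.
The index is φ(67) / ord(10) = 66 / 33 = 2.

2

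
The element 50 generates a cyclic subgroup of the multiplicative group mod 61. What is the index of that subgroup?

15

Since 50 ∈ (Z/61Z)^×, its order divides φ(61) = 61 − 1 = 60 = 2^2 · 3 · 5.
Divisors of 60: 1, 2, 3, 4, 5, 6, 10, 12, 15, 20, 30, 60.
Evaluate successive powers at the divisors of 60:
50^1 ≡ 50
50^2 ≡ 60
50^3 ≡ 11
50^4 ≡ 1
So ord_61(50) = 4, hence |⟨50⟩| = 4.
The index is φ(61) / ord(50) = 60 / 4 = 15.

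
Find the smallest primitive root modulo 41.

6

φ(41) = 41 − 1 = 40 = 2^3 · 5.
Test candidates g = 2, 3, … against the prime factors q ∈ {2, 5} of φ(41): g is a generator iff g^(40/q) ≢ 1 for every such q.
g = 2: 2^20 ≡ 1 — hits 1, so not a primitive root.
g = 3: 3^20 ≡ 40; 3^8 ≡ 1 — hits 1, so not a primitive root.
g = 4: 4^20 ≡ 1 — hits 1, so not a primitive root.
g = 5: 5^20 ≡ 1 — hits 1, so not a primitive root.
g = 6: 6^20 ≡ 40; 6^8 ≡ 10 — none is 1, so 6 is a primitive root.
Hence the least primitive root of 41 is 6.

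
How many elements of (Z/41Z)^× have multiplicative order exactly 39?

0

φ(41) = 41 − 1 = 40 = 2^3 · 5.
Since (Z/41Z)^× is cyclic of order 40, the number of elements of order d is φ(d) when d | 40 and 0 otherwise.
Since 39 ∤ 40, the count is 0.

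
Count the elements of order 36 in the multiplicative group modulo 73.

12

φ(73) = 73 − 1 = 72 = 2^3 · 3^2.
Since (Z/73Z)^× is cyclic of order 72, the number of elements of order d is φ(d) when d | 72 and 0 otherwise.
36 = 2^2 · 3^2 divides 72, and φ(36) = 12.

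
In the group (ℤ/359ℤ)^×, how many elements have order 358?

φ(359) = 359 − 1 = 358 = 2 · 179.
Since (Z/359Z)^× is cyclic of order 358, the number of elements of order d is φ(d) when d | 358 and 0 otherwise.
358 = 2 · 179 divides 358, and φ(358) = 178.

178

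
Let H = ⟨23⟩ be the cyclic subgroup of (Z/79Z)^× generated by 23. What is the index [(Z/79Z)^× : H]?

26

By Lagrange's theorem, ord_79(23) divides φ(79) = 79 − 1 = 78 = 2 · 3 · 13.
Divisors of 78: 1, 2, 3, 6, 13, 26, 39, 78.
Evaluate successive powers at the divisors of 78:
23^1 ≡ 23
23^2 ≡ 55
23^3 ≡ 1
Thus |⟨23⟩| = ord(23) = 3.
Index = |(Z/79Z)^×| / |⟨23⟩| = 78 / 3 = 26.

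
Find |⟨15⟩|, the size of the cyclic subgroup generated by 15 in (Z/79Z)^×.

The order of 15 must divide φ(79) = 79 − 1 = 78 = 2 · 3 · 13.
Divisors of 78: 1, 2, 3, 6, 13, 26, 39, 78.
Evaluate successive powers at the divisors of 78:
15^1 ≡ 15
15^2 ≡ 67
15^3 ≡ 57
15^6 ≡ 10
15^13 ≡ 78
15^26 ≡ 1
Hence ord(15) = 26.

26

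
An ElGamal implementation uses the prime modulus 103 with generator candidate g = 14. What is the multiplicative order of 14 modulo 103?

17

ord(14) | φ(103) = 103 − 1 = 102 = 2 · 3 · 17.
Divisors of 102: 1, 2, 3, 6, 17, 34, 51, 102.
Compute 14^d (mod 103) for the divisors d until we hit 1:
14^1 ≡ 14 (mod 103)
14^2 ≡ 93 (mod 103)
14^3 ≡ 66 (mod 103)
14^6 ≡ 30 (mod 103)
14^17 ≡ 1 (mod 103) ✓
The smallest such exponent is 17, so the order of 14 is 17.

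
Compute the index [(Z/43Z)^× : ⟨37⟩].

Since 37 ∈ (Z/43Z)^×, its order divides φ(43) = 43 − 1 = 42 = 2 · 3 · 7.
Divisors of 42: 1, 2, 3, 6, 7, 14, 21, 42.
Compute 37^d (mod 43) for the divisors d until we hit 1:
37^1 ≡ 37 (mod 43)
37^2 ≡ 36 (mod 43)
37^3 ≡ 42 (mod 43)
37^6 ≡ 1 (mod 43) ✓
So ord_43(37) = 6, hence |⟨37⟩| = 6.
Index = |(Z/43Z)^×| / |⟨37⟩| = 42 / 6 = 7.

7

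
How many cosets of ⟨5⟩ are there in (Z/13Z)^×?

3

The order of 5 must divide φ(13) = 13 − 1 = 12 = 2^2 · 3.
Divisors of 12: 1, 2, 3, 4, 6, 12.
Check 5^d mod 13 for each divisor in increasing order:
5^1 ≡ 5 (mod 13)
5^2 ≡ 12 (mod 13)
5^3 ≡ 8 (mod 13)
5^4 ≡ 1 (mod 13) ✓
The order of 5 is 4, so the subgroup it generates has 4 elements.
[(Z/13Z)^× : ⟨5⟩] = 12/4 = 3.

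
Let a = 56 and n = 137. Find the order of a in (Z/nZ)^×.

ord(56) | φ(137) = 137 − 1 = 136 = 2^3 · 17.
Divisors of 136: 1, 2, 4, 8, 17, 34, 68, 136.
Test each divisor d:
56^1 ≡ 56 (mod 137)
56^2 ≡ 122 (mod 137)
56^4 ≡ 88 (mod 137)
56^8 ≡ 72 (mod 137)
56^17 ≡ 1 (mod 137) ✓
Therefore the multiplicative order of 56 modulo 137 is 17.

17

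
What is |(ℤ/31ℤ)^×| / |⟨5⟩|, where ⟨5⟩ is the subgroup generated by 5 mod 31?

ord(5) | φ(31) = 31 − 1 = 30 = 2 · 3 · 5.
Divisors of 30: 1, 2, 3, 5, 6, 10, 15, 30.
Compute 5^d (mod 31) for the divisors d until we hit 1:
5^1 ≡ 5 (mod 31)
5^2 ≡ 25 (mod 31)
5^3 ≡ 1 (mod 31) ✓
The order of 5 is 3, so the subgroup it generates has 3 elements.
The index is φ(31) / ord(5) = 30 / 3 = 10.

10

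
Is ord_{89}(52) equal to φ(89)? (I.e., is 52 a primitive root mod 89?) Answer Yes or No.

No

φ(89) = 89 − 1 = 88 = 2^3 · 11.
52 is a primitive root mod 89 iff 52^(φ(89)/q) ≢ 1 for every prime q | φ(89), i.e. q ∈ {2, 11}.
52^44 ≡ 88 (mod 89)  [q = 2: ≢ 1 ✓]
52^8 ≡ 1 (mod 89)  [q = 11: ≡ 1 ✗]
52^8 ≡ 1 shows ord(52) | 8, strictly less than φ(89); not a primitive root.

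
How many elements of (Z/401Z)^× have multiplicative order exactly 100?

40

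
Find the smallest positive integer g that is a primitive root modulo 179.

φ(179) = 179 − 1 = 178 = 2 · 89.
Test candidates g = 2, 3, … against the prime factors q ∈ {2, 89} of φ(179): g is a generator iff g^(178/q) ≢ 1 for every such q.
g = 2: 2^89 ≡ 178; 2^2 ≡ 4 — none is 1, so 2 is a primitive root.
So 2 is the smallest generator of (Z/179Z)^×.

2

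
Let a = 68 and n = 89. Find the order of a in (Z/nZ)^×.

44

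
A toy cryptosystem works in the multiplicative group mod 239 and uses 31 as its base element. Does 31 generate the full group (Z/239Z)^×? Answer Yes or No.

No

φ(239) = 239 − 1 = 238 = 2 · 7 · 17.
An element g generates (Z/239Z)^× iff g^(238/q) ≢ 1 (mod 239) for each prime q ∈ {2, 7, 17}.
31^119 ≡ 1 (mod 239)  [q = 2: ≡ 1 ✗]
31^34 ≡ 10 (mod 239)  [q = 7: ≢ 1 ✓]
31^14 ≡ 211 (mod 239)  [q = 17: ≢ 1 ✓]
Since 31^119 ≡ 1, the order of 31 divides 119 < 238, so 31 is not a primitive root.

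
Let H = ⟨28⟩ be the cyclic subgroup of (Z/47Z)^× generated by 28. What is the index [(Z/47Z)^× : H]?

2

ord(28) | φ(47) = 47 − 1 = 46 = 2 · 23.
Divisors of 46: 1, 2, 23, 46.
Evaluate successive powers at the divisors of 46:
28^1 ≡ 28 (mod 47)
28^2 ≡ 32 (mod 47)
28^23 ≡ 1 (mod 47) ✓
The order of 28 is 23, so the subgroup it generates has 23 elements.
The index is φ(47) / ord(28) = 46 / 23 = 2.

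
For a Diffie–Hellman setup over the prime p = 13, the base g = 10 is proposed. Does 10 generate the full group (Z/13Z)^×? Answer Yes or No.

No

φ(13) = 13 − 1 = 12 = 2^2 · 3.
An element g generates (Z/13Z)^× iff g^(12/q) ≢ 1 (mod 13) for each prime q ∈ {2, 3}.
10^6 ≡ 1 (mod 13)  [q = 2: ≡ 1 ✗]
10^4 ≡ 3 (mod 13)  [q = 3: ≢ 1 ✓]
Since 10^6 ≡ 1, the order of 10 divides 6 < 12, so 10 is not a primitive root.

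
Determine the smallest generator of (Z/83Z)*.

φ(83) = 83 − 1 = 82 = 2 · 41.
g is a primitive root iff g^(82/q) ≢ 1 (mod 83) for each prime q ∈ {2, 41}.
g = 2: 2^41 ≡ 82; 2^2 ≡ 4 — none is 1, so 2 is a primitive root.
Hence the least primitive root of 83 is 2.

2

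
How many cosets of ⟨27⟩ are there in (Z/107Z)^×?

ord(27) | φ(107) = 107 − 1 = 106 = 2 · 53.
Divisors of 106: 1, 2, 53, 106.
Evaluate successive powers at the divisors of 106:
27^1 ≡ 27
27^2 ≡ 87
27^53 ≡ 1
So ord_107(27) = 53, hence |⟨27⟩| = 53.
[(Z/107Z)^× : ⟨27⟩] = 106/53 = 2.

2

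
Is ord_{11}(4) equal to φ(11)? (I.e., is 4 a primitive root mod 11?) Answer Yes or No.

No

φ(11) = 11 − 1 = 10 = 2 · 5.
An element g generates (Z/11Z)^× iff g^(10/q) ≢ 1 (mod 11) for each prime q ∈ {2, 5}.
4^5 ≡ 1 (mod 11)  [q = 2: ≡ 1 ✗]
4^2 ≡ 5 (mod 11)  [q = 5: ≢ 1 ✓]
4^5 ≡ 1 shows ord(4) | 5, strictly less than φ(11); not a primitive root.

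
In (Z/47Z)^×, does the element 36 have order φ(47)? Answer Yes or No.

No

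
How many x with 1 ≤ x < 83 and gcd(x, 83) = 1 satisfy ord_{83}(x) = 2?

φ(83) = 83 − 1 = 82 = 2 · 41.
(Z/83Z)^× is cyclic (|G| = 82); a cyclic group of order m has exactly φ(d) elements of each order d | m, and none otherwise.
2 | 82, and φ(2) = 2 − 1 = 1.

1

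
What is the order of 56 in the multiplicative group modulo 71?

Since 56 ∈ (Z/71Z)^×, its order divides φ(71) = 71 − 1 = 70 = 2 · 5 · 7.
Divisors of 70: 1, 2, 5, 7, 10, 14, 35, 70.
Check 56^d mod 71 for each divisor in increasing order:
56^1 ≡ 56 (mod 71)
56^2 ≡ 12 (mod 71)
56^5 ≡ 41 (mod 71)
56^7 ≡ 66 (mod 71)
56^10 ≡ 48 (mod 71)
56^14 ≡ 25 (mod 71)
56^35 ≡ 70 (mod 71)
56^70 ≡ 1 (mod 71) ✓
Therefore the multiplicative order of 56 modulo 71 is 70.

70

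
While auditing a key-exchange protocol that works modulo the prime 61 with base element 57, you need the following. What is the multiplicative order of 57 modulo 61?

15

Since 57 ∈ (Z/61Z)^×, its order divides φ(61) = 61 − 1 = 60 = 2^2 · 3 · 5.
Divisors of 60: 1, 2, 3, 4, 5, 6, 10, 12, 15, 20, 30, 60.
Check 57^d mod 61 for each divisor in increasing order:
57^1 ≡ 57
57^2 ≡ 16
57^3 ≡ 58
57^4 ≡ 12
57^5 ≡ 13
57^6 ≡ 9
57^10 ≡ 47
57^12 ≡ 20
57^15 ≡ 1
Hence ord(57) = 15.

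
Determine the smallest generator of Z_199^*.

φ(199) = 199 − 1 = 198 = 2 · 3^2 · 11.
Test candidates g = 2, 3, … against the prime factors q ∈ {2, 3, 11} of φ(199): g is a generator iff g^(198/q) ≢ 1 for every such q.
g = 2: 2^99 ≡ 1 — hits 1, so not a primitive root.
g = 3: 3^99 ≡ 198; 3^66 ≡ 106; 3^18 ≡ 125 — none is 1, so 3 is a primitive root.
So 3 is the smallest generator of (Z/199Z)^×.

3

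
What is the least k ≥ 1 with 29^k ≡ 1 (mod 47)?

The order of 29 must divide φ(47) = 47 − 1 = 46 = 2 · 23.
Divisors of 46: 1, 2, 23, 46.
Evaluate successive powers at the divisors of 46:
29^1 ≡ 29 (mod 47)
29^2 ≡ 42 (mod 47)
29^23 ≡ 46 (mod 47)
29^46 ≡ 1 (mod 47) ✓
The smallest such exponent is 46, so the order of 29 is 46.

46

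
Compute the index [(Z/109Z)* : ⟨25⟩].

The order of 25 must divide φ(109) = 109 − 1 = 108 = 2^2 · 3^3.
Divisors of 108: 1, 2, 3, 4, 6, 9, 12, 18, 27, 36, 54, 108.
Test each divisor d:
25^1 ≡ 25
25^2 ≡ 80
25^3 ≡ 38
25^4 ≡ 78
25^6 ≡ 27
25^9 ≡ 45
25^12 ≡ 75
25^18 ≡ 63
25^27 ≡ 1
The order of 25 is 27, so the subgroup it generates has 27 elements.
The index is φ(109) / ord(25) = 108 / 27 = 4.

4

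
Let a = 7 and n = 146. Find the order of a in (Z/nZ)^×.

24

Since 7 ∈ (Z/146Z)^×, its order divides φ(146) = φ(2)·φ(73) = 1·72 = 72 = 2^3 · 3^2.
Divisors of 72: 1, 2, 3, 4, 6, 8, 9, 12, 18, 24, 36, 72.
Compute 7^d (mod 146) for the divisors d until we hit 1:
7^1 ≡ 7
7^2 ≡ 49
7^3 ≡ 51
7^4 ≡ 65
7^6 ≡ 119
7^8 ≡ 137
7^9 ≡ 83
7^12 ≡ 145
7^18 ≡ 27
7^24 ≡ 1
The smallest such exponent is 24, so the order of 7 is 24.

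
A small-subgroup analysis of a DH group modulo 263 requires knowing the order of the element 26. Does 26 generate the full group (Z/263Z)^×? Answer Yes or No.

No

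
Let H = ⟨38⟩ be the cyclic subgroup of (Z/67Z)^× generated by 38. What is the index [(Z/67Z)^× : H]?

11

Since 38 ∈ (Z/67Z)^×, its order divides φ(67) = 67 − 1 = 66 = 2 · 3 · 11.
Divisors of 66: 1, 2, 3, 6, 11, 22, 33, 66.
Compute 38^d (mod 67) for the divisors d until we hit 1:
38^1 ≡ 38 (mod 67)
38^2 ≡ 37 (mod 67)
38^3 ≡ 66 (mod 67)
38^6 ≡ 1 (mod 67) ✓
So ord_67(38) = 6, hence |⟨38⟩| = 6.
The index is φ(67) / ord(38) = 66 / 6 = 11.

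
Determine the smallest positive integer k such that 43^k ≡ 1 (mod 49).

ord(43) | φ(49) = φ(7^2) = 7·(7−1) = 42 = 2 · 3 · 7.
Divisors of 42: 1, 2, 3, 6, 7, 14, 21, 42.
Check 43^d mod 49 for each divisor in increasing order:
43^1 ≡ 43 (mod 49)
43^2 ≡ 36 (mod 49)
43^3 ≡ 29 (mod 49)
43^6 ≡ 8 (mod 49)
43^7 ≡ 1 (mod 49) ✓
Hence ord(43) = 7.

7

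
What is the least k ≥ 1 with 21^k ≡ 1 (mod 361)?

342

Since 21 ∈ (Z/361Z)^×, its order divides φ(361) = φ(19^2) = 19·(19−1) = 342 = 2 · 3^2 · 19.
Divisors of 342: 1, 2, 3, 6, 9, 18, 19, 38, 57, 114, 171, 342.
Compute 21^d (mod 361) for the divisors d until we hit 1:
21^1 ≡ 21 (mod 361)
21^2 ≡ 80 (mod 361)
21^3 ≡ 236 (mod 361)
21^6 ≡ 102 (mod 361)
21^9 ≡ 246 (mod 361)
21^18 ≡ 229 (mod 361)
21^19 ≡ 116 (mod 361)
21^38 ≡ 99 (mod 361)
21^57 ≡ 293 (mod 361)
21^114 ≡ 292 (mod 361)
21^171 ≡ 360 (mod 361)
21^342 ≡ 1 (mod 361) ✓
So ord_361(21) = 342.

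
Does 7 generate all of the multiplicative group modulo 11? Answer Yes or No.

φ(11) = 11 − 1 = 10 = 2 · 5.
Test 7^(10/q) mod 11 for each prime factor q of 10:
7^5 ≡ 10 (mod 11)  [q = 2: ≢ 1 ✓]
7^2 ≡ 5 (mod 11)  [q = 5: ≢ 1 ✓]
Every test exponent gives a nontrivial residue, hence 7 generates the full group.

Yes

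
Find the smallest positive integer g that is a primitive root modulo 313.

φ(313) = 313 − 1 = 312 = 2^3 · 3 · 13.
Test candidates g = 2, 3, … against the prime factors q ∈ {2, 3, 13} of φ(313): g is a generator iff g^(312/q) ≢ 1 for every such q.
g = 2: 2^156 ≡ 1 — hits 1, so not a primitive root.
g = 3: 3^156 ≡ 1 — hits 1, so not a primitive root.
g = 4: 4^156 ≡ 1 — hits 1, so not a primitive root.
g = 5: 5^156 ≡ 312; 5^104 ≡ 1 — hits 1, so not a primitive root.
g = 6: 6^156 ≡ 1 — hits 1, so not a primitive root.
g = 7: 7^156 ≡ 312; 7^104 ≡ 1 — hits 1, so not a primitive root.
g = 8: 8^156 ≡ 1 — hits 1, so not a primitive root.
g = 9: 9^156 ≡ 1 — hits 1, so not a primitive root.
g = 10: 10^156 ≡ 312; 10^104 ≡ 214; 10^24 ≡ 103 — none is 1, so 10 is a primitive root.
Hence the least primitive root of 313 is 10.

10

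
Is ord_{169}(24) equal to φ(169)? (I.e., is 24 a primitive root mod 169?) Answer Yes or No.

Yes

φ(169) = φ(13^2) = 13·(13−1) = 156 = 2^2 · 3 · 13.
An element g generates (Z/169Z)^× iff g^(156/q) ≢ 1 (mod 169) for each prime q ∈ {2, 3, 13}.
24^78 ≡ 168 (mod 169)  [q = 2: ≢ 1 ✓]
24^52 ≡ 146 (mod 169)  [q = 3: ≢ 1 ✓]
24^12 ≡ 53 (mod 169)  [q = 13: ≢ 1 ✓]
Every test exponent gives a nontrivial residue, hence 24 generates the full group.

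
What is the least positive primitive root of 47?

5

φ(47) = 47 − 1 = 46 = 2 · 23.
Test candidates g = 2, 3, … against the prime factors q ∈ {2, 23} of φ(47): g is a generator iff g^(46/q) ≢ 1 for every such q.
g = 2: 2^23 ≡ 1 — hits 1, so not a primitive root.
g = 3: 3^23 ≡ 1 — hits 1, so not a primitive root.
g = 4: 4^23 ≡ 1 — hits 1, so not a primitive root.
g = 5: 5^23 ≡ 46; 5^2 ≡ 25 — none is 1, so 5 is a primitive root.
So 5 is the smallest generator of (Z/47Z)^×.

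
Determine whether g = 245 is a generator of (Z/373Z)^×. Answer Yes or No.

Yes

φ(373) = 373 − 1 = 372 = 2^2 · 3 · 31.
245 is a primitive root mod 373 iff 245^(φ(373)/q) ≢ 1 for every prime q | φ(373), i.e. q ∈ {2, 3, 31}.
245^186 ≡ 372 (mod 373)  [q = 2: ≢ 1 ✓]
245^124 ≡ 284 (mod 373)  [q = 3: ≢ 1 ✓]
245^12 ≡ 41 (mod 373)  [q = 31: ≢ 1 ✓]
None equal 1, so ord_373(245) = 372: 245 is a primitive root.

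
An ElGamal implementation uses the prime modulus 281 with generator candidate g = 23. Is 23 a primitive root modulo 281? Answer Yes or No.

Yes

φ(281) = 281 − 1 = 280 = 2^3 · 5 · 7.
It suffices to check that the order of 23 is not a proper divisor of 280: compute 23^(280/q) for q ∈ {2, 5, 7}.
23^140 ≡ 280 (mod 281)  [q = 2: ≢ 1 ✓]
23^56 ≡ 90 (mod 281)  [q = 5: ≢ 1 ✓]
23^40 ≡ 249 (mod 281)  [q = 7: ≢ 1 ✓]
Every test exponent gives a nontrivial residue, hence 23 generates the full group.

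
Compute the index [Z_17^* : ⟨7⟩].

Since 7 ∈ (Z/17Z)^×, its order divides φ(17) = 17 − 1 = 16 = 2^4.
Divisors of 16: 1, 2, 4, 8, 16.
Compute 7^d (mod 17) for the divisors d until we hit 1:
7^1 ≡ 7 (mod 17)
7^2 ≡ 15 (mod 17)
7^4 ≡ 4 (mod 17)
7^8 ≡ 16 (mod 17)
7^16 ≡ 1 (mod 17) ✓
The order of 7 is 16, so the subgroup it generates has 16 elements.
Index = |(Z/17Z)^×| / |⟨7⟩| = 16 / 16 = 1.

1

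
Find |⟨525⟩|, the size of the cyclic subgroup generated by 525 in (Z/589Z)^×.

30

The order of 525 must divide φ(589) = φ(19·31) = (19−1)·(31−1) = 18·30 = 540 = 2^2 · 3^3 · 5.
Divisors of 540: 1, 2, 3, 4, 5, 6, 9, 10, 12, 15, 18, 20, 27, 30, 36, 45, 54, 60, 90, 108, 135, 180, 270, 540.
Evaluate successive powers at the divisors of 540:
525^1 ≡ 525 (mod 589)
525^2 ≡ 562 (mod 589)
525^3 ≡ 550 (mod 589)
525^4 ≡ 140 (mod 589)
525^5 ≡ 464 (mod 589)
525^6 ≡ 343 (mod 589)
525^9 ≡ 170 (mod 589)
525^10 ≡ 311 (mod 589)
525^12 ≡ 438 (mod 589)
525^15 ≡ 588 (mod 589)
525^18 ≡ 39 (mod 589)
525^20 ≡ 125 (mod 589)
525^27 ≡ 151 (mod 589)
525^30 ≡ 1 (mod 589) ✓
Hence ord(525) = 30.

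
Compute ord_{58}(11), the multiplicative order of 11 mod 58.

28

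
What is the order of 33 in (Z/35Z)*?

12

The order of 33 must divide φ(35) = φ(5·7) = (5−1)·(7−1) = 4·6 = 24 = 2^3 · 3.
Divisors of 24: 1, 2, 3, 4, 6, 8, 12, 24.
Evaluate successive powers at the divisors of 24:
33^1 ≡ 33 (mod 35)
33^2 ≡ 4 (mod 35)
33^3 ≡ 27 (mod 35)
33^4 ≡ 16 (mod 35)
33^6 ≡ 29 (mod 35)
33^8 ≡ 11 (mod 35)
33^12 ≡ 1 (mod 35) ✓
Hence ord(33) = 12.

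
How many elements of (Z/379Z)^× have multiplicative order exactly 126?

36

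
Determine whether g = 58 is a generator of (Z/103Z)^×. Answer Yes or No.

φ(103) = 103 − 1 = 102 = 2 · 3 · 17.
Test 58^(102/q) mod 103 for each prime factor q of 102:
58^51 ≡ 1 (mod 103)  [q = 2: ≡ 1 ✗]
58^34 ≡ 56 (mod 103)  [q = 3: ≢ 1 ✓]
58^6 ≡ 76 (mod 103)  [q = 17: ≢ 1 ✓]
Since 58^51 ≡ 1, the order of 58 divides 51 < 102, so 58 is not a primitive root.

No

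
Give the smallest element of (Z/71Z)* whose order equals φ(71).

φ(71) = 71 − 1 = 70 = 2 · 5 · 7.
Test candidates g = 2, 3, … against the prime factors q ∈ {2, 5, 7} of φ(71): g is a generator iff g^(70/q) ≢ 1 for every such q.
g = 2: 2^35 ≡ 1 — hits 1, so not a primitive root.
g = 3: 3^35 ≡ 1 — hits 1, so not a primitive root.
g = 4: 4^35 ≡ 1 — hits 1, so not a primitive root.
g = 5: 5^35 ≡ 1 — hits 1, so not a primitive root.
g = 6: 6^35 ≡ 1 — hits 1, so not a primitive root.
g = 7: 7^35 ≡ 70; 7^14 ≡ 54; 7^10 ≡ 45 — none is 1, so 7 is a primitive root.
So 7 is the smallest generator of (Z/71Z)^×.

7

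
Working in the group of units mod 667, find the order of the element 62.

154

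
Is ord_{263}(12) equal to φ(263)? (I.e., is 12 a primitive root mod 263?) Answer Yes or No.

No

φ(263) = 263 − 1 = 262 = 2 · 131.
Test 12^(262/q) mod 263 for each prime factor q of 262:
12^131 ≡ 1 (mod 263)  [q = 2: ≡ 1 ✗]
12^2 ≡ 144 (mod 263)  [q = 131: ≢ 1 ✓]
Since 12^131 ≡ 1, the order of 12 divides 131 < 262, so 12 is not a primitive root.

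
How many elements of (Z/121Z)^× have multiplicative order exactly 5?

4

φ(121) = φ(11^2) = 11·(11−1) = 110 = 2 · 5 · 11.
In a cyclic group of order 110, there are φ(d) elements of order d for each divisor d of 110, and zero for non-divisors.
5 | 110, and φ(5) = 5 − 1 = 4.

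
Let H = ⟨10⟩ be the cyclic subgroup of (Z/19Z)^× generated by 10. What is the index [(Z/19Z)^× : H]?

By Lagrange's theorem, ord_19(10) divides φ(19) = 19 − 1 = 18 = 2 · 3^2.
Divisors of 18: 1, 2, 3, 6, 9, 18.
Check 10^d mod 19 for each divisor in increasing order:
10^1 ≡ 10 (mod 19)
10^2 ≡ 5 (mod 19)
10^3 ≡ 12 (mod 19)
10^6 ≡ 11 (mod 19)
10^9 ≡ 18 (mod 19)
10^18 ≡ 1 (mod 19) ✓
Thus |⟨10⟩| = ord(10) = 18.
The index is φ(19) / ord(10) = 18 / 18 = 1.

1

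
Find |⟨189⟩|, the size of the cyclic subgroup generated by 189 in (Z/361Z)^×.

38

By Lagrange's theorem, ord_361(189) divides φ(361) = φ(19^2) = 19·(19−1) = 342 = 2 · 3^2 · 19.
Divisors of 342: 1, 2, 3, 6, 9, 18, 19, 38, 57, 114, 171, 342.
Test each divisor d:
189^1 ≡ 189
189^2 ≡ 343
189^3 ≡ 208
189^6 ≡ 305
189^9 ≡ 265
189^18 ≡ 191
189^19 ≡ 360
189^38 ≡ 1
So ord_361(189) = 38.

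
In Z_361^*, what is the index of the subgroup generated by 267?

Since 267 ∈ (Z/361Z)^×, its order divides φ(361) = φ(19^2) = 19·(19−1) = 342 = 2 · 3^2 · 19.
Divisors of 342: 1, 2, 3, 6, 9, 18, 19, 38, 57, 114, 171, 342.
Compute 267^d (mod 361) for the divisors d until we hit 1:
267^1 ≡ 267
267^2 ≡ 172
267^3 ≡ 77
267^6 ≡ 153
267^9 ≡ 229
267^18 ≡ 96
267^19 ≡ 1
So ord_361(267) = 19, hence |⟨267⟩| = 19.
Index = |(Z/361Z)^×| / |⟨267⟩| = 342 / 19 = 18.

18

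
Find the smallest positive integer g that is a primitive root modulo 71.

7

φ(71) = 71 − 1 = 70 = 2 · 5 · 7.
Test candidates g = 2, 3, … against the prime factors q ∈ {2, 5, 7} of φ(71): g is a generator iff g^(70/q) ≢ 1 for every such q.
g = 2: 2^35 ≡ 1 — hits 1, so not a primitive root.
g = 3: 3^35 ≡ 1 — hits 1, so not a primitive root.
g = 4: 4^35 ≡ 1 — hits 1, so not a primitive root.
g = 5: 5^35 ≡ 1 — hits 1, so not a primitive root.
g = 6: 6^35 ≡ 1 — hits 1, so not a primitive root.
g = 7: 7^35 ≡ 70; 7^14 ≡ 54; 7^10 ≡ 45 — none is 1, so 7 is a primitive root.
Hence the least primitive root of 71 is 7.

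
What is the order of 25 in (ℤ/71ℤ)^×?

By Lagrange's theorem, ord_71(25) divides φ(71) = 71 − 1 = 70 = 2 · 5 · 7.
Divisors of 70: 1, 2, 5, 7, 10, 14, 35, 70.
Evaluate successive powers at the divisors of 70:
25^1 ≡ 25 (mod 71)
25^2 ≡ 57 (mod 71)
25^5 ≡ 1 (mod 71) ✓
So ord_71(25) = 5.

5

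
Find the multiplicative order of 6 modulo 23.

11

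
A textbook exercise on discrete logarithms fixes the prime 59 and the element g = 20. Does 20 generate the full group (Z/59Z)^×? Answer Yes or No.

No

φ(59) = 59 − 1 = 58 = 2 · 29.
It suffices to check that the order of 20 is not a proper divisor of 58: compute 20^(58/q) for q ∈ {2, 29}.
20^29 ≡ 1 (mod 59)  [q = 2: ≡ 1 ✗]
20^2 ≡ 46 (mod 59)  [q = 29: ≢ 1 ✓]
Since 20^29 ≡ 1, the order of 20 divides 29 < 58, so 20 is not a primitive root.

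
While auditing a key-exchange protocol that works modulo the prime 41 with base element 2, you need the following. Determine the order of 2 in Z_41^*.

Since 2 ∈ (Z/41Z)^×, its order divides φ(41) = 41 − 1 = 40 = 2^3 · 5.
Divisors of 40: 1, 2, 4, 5, 8, 10, 20, 40.
Test each divisor d:
2^1 ≡ 2
2^2 ≡ 4
2^4 ≡ 16
2^5 ≡ 32
2^8 ≡ 10
2^10 ≡ 40
2^20 ≡ 1
Hence ord(2) = 20.

20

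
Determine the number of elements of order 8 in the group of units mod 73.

φ(73) = 73 − 1 = 72 = 2^3 · 3^2.
(Z/73Z)^× is cyclic (|G| = 72); a cyclic group of order m has exactly φ(d) elements of each order d | m, and none otherwise.
8 = 2^3 divides 72, and φ(8) = 4.

4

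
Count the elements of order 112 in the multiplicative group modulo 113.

48

φ(113) = 113 − 1 = 112 = 2^4 · 7.
In a cyclic group of order 112, there are φ(d) elements of order d for each divisor d of 112, and zero for non-divisors.
112 = 2^4 · 7 divides 112, and φ(112) = 48.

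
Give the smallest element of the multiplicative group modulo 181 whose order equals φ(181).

φ(181) = 181 − 1 = 180 = 2^2 · 3^2 · 5.
g is a primitive root iff g^(180/q) ≢ 1 (mod 181) for each prime q ∈ {2, 3, 5}.
g = 2: 2^90 ≡ 180; 2^60 ≡ 48; 2^36 ≡ 59 — none is 1, so 2 is a primitive root.
The smallest primitive root modulo 181 is 2.

2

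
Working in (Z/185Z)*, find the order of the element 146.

By Lagrange's theorem, ord_185(146) divides φ(185) = φ(5·37) = (5−1)·(37−1) = 4·36 = 144 = 2^4 · 3^2.
Divisors of 144: 1, 2, 3, 4, 6, 8, 9, 12, 16, 18, 24, 36, 48, 72, 144.
Test each divisor d:
146^1 ≡ 146 (mod 185)
146^2 ≡ 41 (mod 185)
146^3 ≡ 66 (mod 185)
146^4 ≡ 16 (mod 185)
146^6 ≡ 101 (mod 185)
146^8 ≡ 71 (mod 185)
146^9 ≡ 6 (mod 185)
146^12 ≡ 26 (mod 185)
146^16 ≡ 46 (mod 185)
146^18 ≡ 36 (mod 185)
146^24 ≡ 121 (mod 185)
146^36 ≡ 1 (mod 185) ✓
So ord_185(146) = 36.

36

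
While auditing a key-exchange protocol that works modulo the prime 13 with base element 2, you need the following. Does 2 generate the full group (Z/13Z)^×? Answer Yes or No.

Yes

φ(13) = 13 − 1 = 12 = 2^2 · 3.
Test 2^(12/q) mod 13 for each prime factor q of 12:
2^6 ≡ 12 (mod 13)  [q = 2: ≢ 1 ✓]
2^4 ≡ 3 (mod 13)  [q = 3: ≢ 1 ✓]
None equal 1, so ord_13(2) = 12: 2 is a primitive root.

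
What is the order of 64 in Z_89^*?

11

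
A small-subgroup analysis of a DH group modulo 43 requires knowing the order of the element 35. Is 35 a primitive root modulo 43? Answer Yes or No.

φ(43) = 43 − 1 = 42 = 2 · 3 · 7.
Test 35^(42/q) mod 43 for each prime factor q of 42:
35^21 ≡ 1 (mod 43)  [q = 2: ≡ 1 ✗]
35^14 ≡ 1 (mod 43)  [q = 3: ≡ 1 ✗]
35^6 ≡ 16 (mod 43)  [q = 7: ≢ 1 ✓]
35^21 ≡ 1 shows ord(35) | 21, strictly less than φ(43); not a primitive root.

No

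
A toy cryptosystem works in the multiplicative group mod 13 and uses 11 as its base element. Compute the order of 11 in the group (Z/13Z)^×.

12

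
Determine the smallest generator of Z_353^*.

3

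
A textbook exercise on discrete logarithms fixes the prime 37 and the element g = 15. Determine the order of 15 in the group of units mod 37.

36

Since 15 ∈ (Z/37Z)^×, its order divides φ(37) = 37 − 1 = 36 = 2^2 · 3^2.
Divisors of 36: 1, 2, 3, 4, 6, 9, 12, 18, 36.
Evaluate successive powers at the divisors of 36:
15^1 ≡ 15
15^2 ≡ 3
15^3 ≡ 8
15^4 ≡ 9
15^6 ≡ 27
15^9 ≡ 31
15^12 ≡ 26
15^18 ≡ 36
15^36 ≡ 1
The smallest such exponent is 36, so the order of 15 is 36.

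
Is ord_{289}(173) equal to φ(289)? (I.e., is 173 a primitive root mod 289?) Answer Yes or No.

Yes

φ(289) = φ(17^2) = 17·(17−1) = 272 = 2^4 · 17.
Test 173^(272/q) mod 289 for each prime factor q of 272:
173^136 ≡ 288 (mod 289)  [q = 2: ≢ 1 ✓]
173^16 ≡ 18 (mod 289)  [q = 17: ≢ 1 ✓]
All checks pass, so 173 has order 272 and is a primitive root modulo 289.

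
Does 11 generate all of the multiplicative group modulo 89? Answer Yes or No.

φ(89) = 89 − 1 = 88 = 2^3 · 11.
An element g generates (Z/89Z)^× iff g^(88/q) ≢ 1 (mod 89) for each prime q ∈ {2, 11}.
11^44 ≡ 1 (mod 89)  [q = 2: ≡ 1 ✗]
11^8 ≡ 67 (mod 89)  [q = 11: ≢ 1 ✓]
11^44 ≡ 1 shows ord(11) | 44, strictly less than φ(89); not a primitive root.

No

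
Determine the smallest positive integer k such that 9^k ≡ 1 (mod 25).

10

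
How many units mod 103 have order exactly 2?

φ(103) = 103 − 1 = 102 = 2 · 3 · 17.
Since (Z/103Z)^× is cyclic of order 102, the number of elements of order d is φ(d) when d | 102 and 0 otherwise.
2 | 102, and φ(2) = 2 − 1 = 1.

1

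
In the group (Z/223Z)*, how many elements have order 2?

1

φ(223) = 223 − 1 = 222 = 2 · 3 · 37.
(Z/223Z)^× is cyclic (|G| = 222); a cyclic group of order m has exactly φ(d) elements of each order d | m, and none otherwise.
2 | 222, and φ(2) = 2 − 1 = 1.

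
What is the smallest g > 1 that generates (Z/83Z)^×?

2

φ(83) = 83 − 1 = 82 = 2 · 41.
Test candidates g = 2, 3, … against the prime factors q ∈ {2, 41} of φ(83): g is a generator iff g^(82/q) ≢ 1 for every such q.
g = 2: 2^41 ≡ 82; 2^2 ≡ 4 — none is 1, so 2 is a primitive root.
The smallest primitive root modulo 83 is 2.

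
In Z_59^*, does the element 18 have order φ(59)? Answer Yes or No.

Yes

φ(59) = 59 − 1 = 58 = 2 · 29.
18 is a primitive root mod 59 iff 18^(φ(59)/q) ≢ 1 for every prime q | φ(59), i.e. q ∈ {2, 29}.
18^29 ≡ 58 (mod 59)  [q = 2: ≢ 1 ✓]
18^2 ≡ 29 (mod 59)  [q = 29: ≢ 1 ✓]
Every test exponent gives a nontrivial residue, hence 18 generates the full group.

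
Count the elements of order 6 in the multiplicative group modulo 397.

2

φ(397) = 397 − 1 = 396 = 2^2 · 3^2 · 11.
(Z/397Z)^× is cyclic (|G| = 396); a cyclic group of order m has exactly φ(d) elements of each order d | m, and none otherwise.
6 = 2 · 3 divides 396, and φ(6) = 2.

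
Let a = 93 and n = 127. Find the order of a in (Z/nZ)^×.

Since 93 ∈ (Z/127Z)^×, its order divides φ(127) = 127 − 1 = 126 = 2 · 3^2 · 7.
Divisors of 126: 1, 2, 3, 6, 7, 9, 14, 18, 21, 42, 63, 126.
Test each divisor d:
93^1 ≡ 93 (mod 127)
93^2 ≡ 13 (mod 127)
93^3 ≡ 66 (mod 127)
93^6 ≡ 38 (mod 127)
93^7 ≡ 105 (mod 127)
93^9 ≡ 95 (mod 127)
93^14 ≡ 103 (mod 127)
93^18 ≡ 8 (mod 127)
93^21 ≡ 20 (mod 127)
93^42 ≡ 19 (mod 127)
93^63 ≡ 126 (mod 127)
93^126 ≡ 1 (mod 127) ✓
The smallest such exponent is 126, so the order of 93 is 126.

126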